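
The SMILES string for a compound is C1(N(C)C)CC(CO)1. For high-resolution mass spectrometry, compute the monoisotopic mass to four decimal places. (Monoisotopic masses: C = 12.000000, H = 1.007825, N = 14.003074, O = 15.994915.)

Atom tally by fragment:
  cyclopropane ring core → C:3 H:6
  (− 2 ring H displaced by substituents)
  + N(CH3)2 → N:1 C:2 H:6
  + CH2OH → C:1 H:3 O:1
Element totals:
  C: 6
  H: 13
  N: 1
  O: 1
Molecular formula: C6H13NO.
  M = 6(12.0) + 13(1.007825) + 14.003074 + 15.994915
    = 72.000000 + 13.101725 + 14.003074 + 15.994915 = 115.099714

115.0997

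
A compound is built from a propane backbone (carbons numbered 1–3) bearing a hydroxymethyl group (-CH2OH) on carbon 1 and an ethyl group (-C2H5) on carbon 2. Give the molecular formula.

Atom tally by fragment:
  HOCH2CH2 → C:2 H:5 O:1
  CH(C2H5) → C:3 H:6
  CH3 → C:1 H:3
Element totals:
  C: 6
  H: 14
  O: 1

C6H14O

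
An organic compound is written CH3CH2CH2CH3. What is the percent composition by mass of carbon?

82.66%

Atom tally by fragment:
  CH3 → C:1 H:3
  CH2 → C:1 H:2
  CH2 → C:1 H:2
  CH3 → C:1 H:3
Element totals:
  C: 4
  H: 10
Molecular formula: C4H10.
Molar mass = 58.124 g/mol.
Mass from C: 4 × 12.011 = 48.044 g/mol.
%C = 48.044 / 58.124 × 100 = 82.66%.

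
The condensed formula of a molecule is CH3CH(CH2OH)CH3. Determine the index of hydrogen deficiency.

Atom tally by fragment:
  CH3 → C:1 H:3
  CH(CH2OH) → C:2 H:4 O:1
  CH3 → C:1 H:3
Element totals:
  C: 4
  H: 10
  O: 1
Molecular formula: C4H10O.
DoU = (2C + 2 + N − H − X) / 2 = (2·4 + 2 + 0 − 10 − 0) / 2 = 0.

0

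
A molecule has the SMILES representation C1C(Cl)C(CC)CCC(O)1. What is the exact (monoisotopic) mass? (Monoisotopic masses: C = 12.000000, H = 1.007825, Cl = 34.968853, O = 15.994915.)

162.0811

Atom tally by fragment:
  cyclohexane ring core → C:6 H:12
  (− 3 ring H displaced by substituents)
  + Cl → Cl:1
  + C2H5 → C:2 H:5
  + OH → O:1 H:1
Element totals:
  C: 8
  H: 15
  Cl: 1
  O: 1
Molecular formula: C8H15ClO.
  M = 8(12.0) + 15(1.007825) + 34.968853 + 15.994915
    = 96.000000 + 15.117375 + 34.968853 + 15.994915 = 162.081143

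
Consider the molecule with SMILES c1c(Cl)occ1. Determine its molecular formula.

C4H3ClO

Atom tally by fragment:
  furan ring core → C:4 H:4 O:1
  (− 1 ring H displaced by substituents)
  + Cl → Cl:1
Element totals:
  C: 4
  H: 3
  Cl: 1
  O: 1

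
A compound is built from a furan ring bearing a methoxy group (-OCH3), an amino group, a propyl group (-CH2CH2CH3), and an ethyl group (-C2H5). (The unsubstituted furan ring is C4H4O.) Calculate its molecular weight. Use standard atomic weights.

183.25 g/mol

Atom tally by fragment:
  furan ring core → C:4 H:4 O:1
  (− 4 ring H displaced by substituents)
  + OCH3 → C:1 H:3 O:1
  + NH2 → N:1 H:2
  + CH2CH2CH3 → C:3 H:7
  + C2H5 → C:2 H:5
Element totals:
  C: 10
  H: 17
  N: 1
  O: 2
Molecular formula: C10H17NO2.
  M = 10(12.011) + 17(1.008) + 14.007 + 2(15.999)
    = 120.110 + 17.136 + 14.007 + 31.998 = 183.251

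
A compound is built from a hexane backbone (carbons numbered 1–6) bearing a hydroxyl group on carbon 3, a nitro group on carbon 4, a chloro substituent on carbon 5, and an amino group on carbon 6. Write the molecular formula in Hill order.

Atom tally by fragment:
  CH3 → C:1 H:3
  CH2 → C:1 H:2
  CH(OH) → C:1 H:2 O:1
  CH(NO2) → C:1 H:1 N:1 O:2
  CH(Cl) → C:1 H:1 Cl:1
  CH2NH2 → C:1 H:4 N:1
Element totals:
  C: 6
  H: 13
  Cl: 1
  N: 2
  O: 3

C6H13ClN2O3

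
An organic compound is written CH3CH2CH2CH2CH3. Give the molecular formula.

Atom tally by fragment:
  CH3 → C:1 H:3
  CH2 → C:1 H:2
  CH2 → C:1 H:2
  CH2 → C:1 H:2
  CH3 → C:1 H:3
Element totals:
  C: 5
  H: 12

C5H12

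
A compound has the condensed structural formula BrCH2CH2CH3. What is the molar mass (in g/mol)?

Atom tally by fragment:
  BrCH2 → C:1 H:2 Br:1
  CH2 → C:1 H:2
  CH3 → C:1 H:3
Element totals:
  C: 3
  H: 7
  Br: 1
Molecular formula: C3H7Br.
  M = 3(12.011) + 7(1.008) + 79.904
    = 36.033 + 7.056 + 79.904 = 122.993

122.99 g/mol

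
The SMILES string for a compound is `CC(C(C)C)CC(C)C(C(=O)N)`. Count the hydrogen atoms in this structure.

Atom tally by fragment:
  CH3 → C:1 H:3
  CH(CH(CH3)2) → C:4 H:8
  CH2 → C:1 H:2
  CH(CH3) → C:2 H:4
  CH2CONH2 → C:2 H:4 O:1 N:1
Element totals:
  C: 10
  H: 21
  N: 1
  O: 1

21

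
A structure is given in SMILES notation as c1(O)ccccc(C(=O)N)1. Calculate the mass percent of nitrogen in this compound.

Atom tally by fragment:
  benzene ring core → C:6 H:6
  (− 2 ring H displaced by substituents)
  + OH → O:1 H:1
  + CONH2 → C:1 H:2 O:1 N:1
Element totals:
  C: 7
  H: 7
  N: 1
  O: 2
Molecular formula: C7H7NO2.
Molar mass = 137.138 g/mol.
Mass from N: 1 × 14.007 = 14.007 g/mol.
%N = 14.007 / 137.138 × 100 = 10.21%.

10.21%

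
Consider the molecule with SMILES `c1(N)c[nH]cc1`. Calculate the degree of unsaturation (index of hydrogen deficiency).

3

Atom tally by fragment:
  pyrrole ring core → C:4 H:5 N:1
  (− 1 ring H displaced by substituents)
  + NH2 → N:1 H:2
Element totals:
  C: 4
  H: 6
  N: 2
Molecular formula: C4H6N2.
DoU = (2C + 2 + N − H − X) / 2 = (2·4 + 2 + 2 − 6 − 0) / 2 = 3.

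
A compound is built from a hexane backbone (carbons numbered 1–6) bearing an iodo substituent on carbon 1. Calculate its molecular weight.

212.07 g/mol

Atom tally by fragment:
  ICH2 → C:1 H:2 I:1
  CH2 → C:1 H:2
  CH2 → C:1 H:2
  CH2 → C:1 H:2
  CH2 → C:1 H:2
  CH3 → C:1 H:3
Element totals:
  C: 6
  H: 13
  I: 1
Molecular formula: C6H13I.
  M = 6(12.011) + 13(1.008) + 126.904
    = 72.066 + 13.104 + 126.904 = 212.074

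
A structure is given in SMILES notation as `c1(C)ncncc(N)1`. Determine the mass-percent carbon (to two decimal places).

Atom tally by fragment:
  pyrimidine ring core → C:4 H:4 N:2
  (− 2 ring H displaced by substituents)
  + CH3 → C:1 H:3
  + NH2 → N:1 H:2
Element totals:
  C: 5
  H: 7
  N: 3
Molecular formula: C5H7N3.
Molar mass = 109.132 g/mol.
Mass from C: 5 × 12.011 = 60.055 g/mol.
%C = 60.055 / 109.132 × 100 = 55.03%.

55.03%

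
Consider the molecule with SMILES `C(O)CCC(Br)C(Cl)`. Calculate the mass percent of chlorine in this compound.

Atom tally by fragment:
  HOCH2 → C:1 H:3 O:1
  CH2 → C:1 H:2
  CH2 → C:1 H:2
  CH(Br) → C:1 H:1 Br:1
  CH2Cl → C:1 H:2 Cl:1
Element totals:
  C: 5
  H: 10
  Br: 1
  Cl: 1
  O: 1
Molecular formula: C5H10BrClO.
Molar mass = 201.488 g/mol.
Mass from Cl: 1 × 35.45 = 35.450 g/mol.
%Cl = 35.450 / 201.488 × 100 = 17.59%.

17.59%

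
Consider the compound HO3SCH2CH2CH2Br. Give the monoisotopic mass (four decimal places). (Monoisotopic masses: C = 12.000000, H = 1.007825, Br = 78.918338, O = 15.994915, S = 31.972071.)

Atom tally by fragment:
  HO3SCH2 → C:1 H:3 S:1 O:3
  CH2 → C:1 H:2
  CH2Br → C:1 H:2 Br:1
Element totals:
  C: 3
  H: 7
  Br: 1
  O: 3
  S: 1
Molecular formula: C3H7BrO3S.
  M = 3(12.0) + 7(1.007825) + 78.918338 + 3(15.994915) + 31.972071
    = 36.000000 + 7.054775 + 78.918338 + 47.984745 + 31.972071 = 201.929929

201.9299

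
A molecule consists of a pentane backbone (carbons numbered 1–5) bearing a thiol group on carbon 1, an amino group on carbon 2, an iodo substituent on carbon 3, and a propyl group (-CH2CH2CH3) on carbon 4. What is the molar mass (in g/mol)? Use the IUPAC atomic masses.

287.20 g/mol

Atom tally by fragment:
  HSCH2 → C:1 H:3 S:1
  CH(NH2) → C:1 H:3 N:1
  CH(I) → C:1 H:1 I:1
  CH(CH2CH2CH3) → C:4 H:8
  CH3 → C:1 H:3
Element totals:
  C: 8
  H: 18
  I: 1
  N: 1
  S: 1
Molecular formula: C8H18INS.
  M = 8(12.011) + 18(1.008) + 126.904 + 14.007 + 32.06
    = 96.088 + 18.144 + 126.904 + 14.007 + 32.060 = 287.203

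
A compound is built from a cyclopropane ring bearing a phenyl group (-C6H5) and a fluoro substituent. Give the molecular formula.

Atom tally by fragment:
  cyclopropane ring core → C:3 H:6
  (− 2 ring H displaced by substituents)
  + C6H5 → C:6 H:5
  + F → F:1
Element totals:
  C: 9
  H: 9
  F: 1

C9H9F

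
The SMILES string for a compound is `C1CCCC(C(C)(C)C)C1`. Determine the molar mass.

Atom tally by fragment:
  cyclohexane ring core → C:6 H:12
  (− 1 ring H displaced by substituents)
  + C(CH3)3 → C:4 H:9
Element totals:
  C: 10
  H: 20
Molecular formula: C10H20.
  M = 10(12.011) + 20(1.008)
    = 120.110 + 20.160 = 140.270

140.27 g/mol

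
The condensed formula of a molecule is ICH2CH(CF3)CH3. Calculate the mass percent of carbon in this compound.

20.19%

Element totals:
  C: 4
  H: 6
  F: 3
  I: 1
Molecular formula: C4H6F3I.
Molar mass = 237.990 g/mol.
Mass from C: 4 × 12.011 = 48.044 g/mol.
%C = 48.044 / 237.990 × 100 = 20.19%.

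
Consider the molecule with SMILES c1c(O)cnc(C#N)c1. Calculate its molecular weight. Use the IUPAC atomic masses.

Atom tally by fragment:
  pyridine ring core → C:5 H:5 N:1
  (− 2 ring H displaced by substituents)
  + OH → O:1 H:1
  + CN → C:1 N:1
Element totals:
  C: 6
  H: 4
  N: 2
  O: 1
Molecular formula: C6H4N2O.
  M = 6(12.011) + 4(1.008) + 2(14.007) + 15.999
    = 72.066 + 4.032 + 28.014 + 15.999 = 120.111

120.11 g/mol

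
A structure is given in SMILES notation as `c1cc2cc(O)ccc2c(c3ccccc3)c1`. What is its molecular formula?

C16H12O

Atom tally by fragment:
  naphthalene ring system core → C:10 H:8
  (− 2 ring H displaced by substituents)
  + OH → O:1 H:1
  + C6H5 → C:6 H:5
Element totals:
  C: 16
  H: 12
  O: 1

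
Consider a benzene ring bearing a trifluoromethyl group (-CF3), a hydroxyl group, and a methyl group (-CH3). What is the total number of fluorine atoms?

Atom tally by fragment:
  benzene ring core → C:6 H:6
  (− 3 ring H displaced by substituents)
  + CF3 → C:1 F:3
  + OH → O:1 H:1
  + CH3 → C:1 H:3
Element totals:
  C: 8
  H: 7
  F: 3
  O: 1

3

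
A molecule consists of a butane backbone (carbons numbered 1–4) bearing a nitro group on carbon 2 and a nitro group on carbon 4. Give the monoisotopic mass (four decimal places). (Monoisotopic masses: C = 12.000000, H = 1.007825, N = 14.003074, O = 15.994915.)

148.0484

Atom tally by fragment:
  CH3 → C:1 H:3
  CH(NO2) → C:1 H:1 N:1 O:2
  CH2 → C:1 H:2
  CH2NO2 → C:1 H:2 N:1 O:2
Element totals:
  C: 4
  H: 8
  N: 2
  O: 4
Molecular formula: C4H8N2O4.
  M = 4(12.0) + 8(1.007825) + 2(14.003074) + 4(15.994915)
    = 48.000000 + 8.062600 + 28.006148 + 63.979660 = 148.048408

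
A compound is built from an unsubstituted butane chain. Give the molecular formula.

C4H10

Atom tally by fragment:
  CH3 → C:1 H:3
  CH2 → C:1 H:2
  CH2 → C:1 H:2
  CH3 → C:1 H:3
Element totals:
  C: 4
  H: 10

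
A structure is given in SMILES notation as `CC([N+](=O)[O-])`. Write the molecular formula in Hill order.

Atom tally by fragment:
  CH3 → C:1 H:3
  CH2NO2 → C:1 H:2 N:1 O:2
Element totals:
  C: 2
  H: 5
  N: 1
  O: 2

C2H5NO2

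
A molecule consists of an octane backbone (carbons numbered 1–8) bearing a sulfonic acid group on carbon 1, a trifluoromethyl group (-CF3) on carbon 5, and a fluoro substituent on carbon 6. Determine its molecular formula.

C9H16F4O3S

Atom tally by fragment:
  HO3SCH2 → C:1 H:3 S:1 O:3
  CH2 → C:1 H:2
  CH2 → C:1 H:2
  CH2 → C:1 H:2
  CH(CF3) → C:2 H:1 F:3
  CH(F) → C:1 H:1 F:1
  CH2 → C:1 H:2
  CH3 → C:1 H:3
Element totals:
  C: 9
  H: 16
  F: 4
  O: 3
  S: 1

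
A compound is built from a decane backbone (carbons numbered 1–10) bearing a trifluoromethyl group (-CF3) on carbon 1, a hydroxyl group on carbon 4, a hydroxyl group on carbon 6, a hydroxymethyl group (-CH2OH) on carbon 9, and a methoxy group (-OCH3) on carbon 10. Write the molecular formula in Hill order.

C13H25F3O4

Atom tally by fragment:
  F3CCH2 → C:2 H:2 F:3
  CH2 → C:1 H:2
  CH2 → C:1 H:2
  CH(OH) → C:1 H:2 O:1
  CH2 → C:1 H:2
  CH(OH) → C:1 H:2 O:1
  CH2 → C:1 H:2
  CH2 → C:1 H:2
  CH(CH2OH) → C:2 H:4 O:1
  CH2OCH3 → C:2 H:5 O:1
Element totals:
  C: 13
  H: 25
  F: 3
  O: 4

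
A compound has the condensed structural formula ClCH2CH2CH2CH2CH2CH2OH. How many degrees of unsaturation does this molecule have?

Atom tally by fragment:
  ClCH2 → C:1 H:2 Cl:1
  CH2 → C:1 H:2
  CH2 → C:1 H:2
  CH2 → C:1 H:2
  CH2CH2OH → C:2 H:5 O:1
Element totals:
  C: 6
  H: 13
  Cl: 1
  O: 1
Molecular formula: C6H13ClO.
DoU = (2C + 2 + N − H − X) / 2 = (2·6 + 2 + 0 − 13 − 1) / 2 = 0.

0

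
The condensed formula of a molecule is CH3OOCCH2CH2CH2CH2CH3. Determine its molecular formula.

Element totals:
  C: 7
  H: 14
  O: 2

C7H14O2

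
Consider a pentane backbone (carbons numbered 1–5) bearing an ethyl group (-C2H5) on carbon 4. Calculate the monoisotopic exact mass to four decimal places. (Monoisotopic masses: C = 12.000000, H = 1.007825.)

100.1252

Atom tally by fragment:
  CH3 → C:1 H:3
  CH2 → C:1 H:2
  CH2 → C:1 H:2
  CH(C2H5) → C:3 H:6
  CH3 → C:1 H:3
Element totals:
  C: 7
  H: 16
Molecular formula: C7H16.
  M = 7(12.0) + 16(1.007825)
    = 84.000000 + 16.125200 = 100.125200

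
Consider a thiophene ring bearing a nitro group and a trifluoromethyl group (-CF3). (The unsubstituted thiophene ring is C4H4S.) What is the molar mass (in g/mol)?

197.13 g/mol

Atom tally by fragment:
  thiophene ring core → C:4 H:4 S:1
  (− 2 ring H displaced by substituents)
  + NO2 → N:1 O:2
  + CF3 → C:1 F:3
Element totals:
  C: 5
  H: 2
  F: 3
  N: 1
  O: 2
  S: 1
Molecular formula: C5H2F3NO2S.
  M = 5(12.011) + 2(1.008) + 3(18.998) + 14.007 + 2(15.999) + 32.06
    = 60.055 + 2.016 + 56.994 + 14.007 + 31.998 + 32.060 = 197.130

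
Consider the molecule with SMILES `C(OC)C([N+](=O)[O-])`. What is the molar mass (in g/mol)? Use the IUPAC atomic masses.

105.09 g/mol

Atom tally by fragment:
  CH3OCH2 → C:2 H:5 O:1
  CH2NO2 → C:1 H:2 N:1 O:2
Element totals:
  C: 3
  H: 7
  N: 1
  O: 3
Molecular formula: C3H7NO3.
  M = 3(12.011) + 7(1.008) + 14.007 + 3(15.999)
    = 36.033 + 7.056 + 14.007 + 47.997 = 105.093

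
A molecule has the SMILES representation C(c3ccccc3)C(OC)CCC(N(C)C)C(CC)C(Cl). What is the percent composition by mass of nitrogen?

4.49%

Atom tally by fragment:
  C6H5CH2 → C:7 H:7
  CH(OCH3) → C:2 H:4 O:1
  CH2 → C:1 H:2
  CH2 → C:1 H:2
  CH(N(CH3)2) → C:3 H:7 N:1
  CH(C2H5) → C:3 H:6
  CH2Cl → C:1 H:2 Cl:1
Element totals:
  C: 18
  H: 30
  Cl: 1
  N: 1
  O: 1
Molecular formula: C18H30ClNO.
Molar mass = 311.894 g/mol.
Mass from N: 1 × 14.007 = 14.007 g/mol.
%N = 14.007 / 311.894 × 100 = 4.49%.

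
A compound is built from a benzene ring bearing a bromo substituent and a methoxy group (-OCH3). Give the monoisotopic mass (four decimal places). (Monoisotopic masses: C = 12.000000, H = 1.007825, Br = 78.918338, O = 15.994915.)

185.9680

Atom tally by fragment:
  benzene ring core → C:6 H:6
  (− 2 ring H displaced by substituents)
  + Br → Br:1
  + OCH3 → C:1 H:3 O:1
Element totals:
  C: 7
  H: 7
  Br: 1
  O: 1
Molecular formula: C7H7BrO.
  M = 7(12.0) + 7(1.007825) + 78.918338 + 15.994915
    = 84.000000 + 7.054775 + 78.918338 + 15.994915 = 185.968028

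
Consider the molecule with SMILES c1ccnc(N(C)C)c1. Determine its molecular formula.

C7H10N2

Atom tally by fragment:
  pyridine ring core → C:5 H:5 N:1
  (− 1 ring H displaced by substituents)
  + N(CH3)2 → N:1 C:2 H:6
Element totals:
  C: 7
  H: 10
  N: 2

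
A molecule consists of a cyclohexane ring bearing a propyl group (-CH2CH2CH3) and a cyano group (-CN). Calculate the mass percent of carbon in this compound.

79.41%

Atom tally by fragment:
  cyclohexane ring core → C:6 H:12
  (− 2 ring H displaced by substituents)
  + CH2CH2CH3 → C:3 H:7
  + CN → C:1 N:1
Element totals:
  C: 10
  H: 17
  N: 1
Molecular formula: C10H17N.
Molar mass = 151.253 g/mol.
Mass from C: 10 × 12.011 = 120.110 g/mol.
%C = 120.110 / 151.253 × 100 = 79.41%.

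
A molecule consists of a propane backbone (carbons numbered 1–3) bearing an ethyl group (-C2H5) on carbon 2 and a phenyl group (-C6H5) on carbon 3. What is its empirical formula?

Atom tally by fragment:
  CH3 → C:1 H:3
  CH(C2H5) → C:3 H:6
  CH2C6H5 → C:7 H:7
Element totals:
  C: 11
  H: 16
Molecular formula: C11H16.
gcd of subscripts (11, 16) = 1, so the empirical formula equals the molecular formula.

C11H16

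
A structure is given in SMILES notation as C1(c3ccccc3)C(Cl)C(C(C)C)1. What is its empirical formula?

Atom tally by fragment:
  cyclopropane ring core → C:3 H:6
  (− 3 ring H displaced by substituents)
  + C6H5 → C:6 H:5
  + Cl → Cl:1
  + CH(CH3)2 → C:3 H:7
Element totals:
  C: 12
  H: 15
  Cl: 1
Molecular formula: C12H15Cl.
gcd of subscripts (12, 1, 15) = 1, so the empirical formula equals the molecular formula.

C12H15Cl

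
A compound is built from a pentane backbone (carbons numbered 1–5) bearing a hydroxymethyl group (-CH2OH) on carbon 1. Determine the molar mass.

Atom tally by fragment:
  HOCH2CH2 → C:2 H:5 O:1
  CH2 → C:1 H:2
  CH2 → C:1 H:2
  CH2 → C:1 H:2
  CH3 → C:1 H:3
Element totals:
  C: 6
  H: 14
  O: 1
Molecular formula: C6H14O.
  M = 6(12.011) + 14(1.008) + 15.999
    = 72.066 + 14.112 + 15.999 = 102.177

102.18 g/mol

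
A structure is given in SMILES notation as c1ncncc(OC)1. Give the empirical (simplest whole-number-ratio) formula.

Atom tally by fragment:
  pyrimidine ring core → C:4 H:4 N:2
  (− 1 ring H displaced by substituents)
  + OCH3 → C:1 H:3 O:1
Element totals:
  C: 5
  H: 6
  N: 2
  O: 1
Molecular formula: C5H6N2O.
gcd of subscripts (5, 6, 2, 1) = 1, so the empirical formula equals the molecular formula.

C5H6N2O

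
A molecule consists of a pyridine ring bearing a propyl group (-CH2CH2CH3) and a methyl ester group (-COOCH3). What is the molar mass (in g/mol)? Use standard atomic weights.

179.22 g/mol

Atom tally by fragment:
  pyridine ring core → C:5 H:5 N:1
  (− 2 ring H displaced by substituents)
  + CH2CH2CH3 → C:3 H:7
  + COOCH3 → C:2 H:3 O:2
Element totals:
  C: 10
  H: 13
  N: 1
  O: 2
Molecular formula: C10H13NO2.
  M = 10(12.011) + 13(1.008) + 14.007 + 2(15.999)
    = 120.110 + 13.104 + 14.007 + 31.998 = 179.219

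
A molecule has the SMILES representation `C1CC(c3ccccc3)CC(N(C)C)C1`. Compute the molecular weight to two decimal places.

Atom tally by fragment:
  cyclohexane ring core → C:6 H:12
  (− 2 ring H displaced by substituents)
  + C6H5 → C:6 H:5
  + N(CH3)2 → N:1 C:2 H:6
Element totals:
  C: 14
  H: 21
  N: 1
Molecular formula: C14H21N.
  M = 14(12.011) + 21(1.008) + 14.007
    = 168.154 + 21.168 + 14.007 = 203.329

203.33 g/mol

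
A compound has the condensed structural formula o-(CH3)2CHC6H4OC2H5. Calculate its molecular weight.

Element totals:
  C: 11
  H: 16
  O: 1
Molecular formula: C11H16O.
  M = 11(12.011) + 16(1.008) + 15.999
    = 132.121 + 16.128 + 15.999 = 164.248

164.25 g/mol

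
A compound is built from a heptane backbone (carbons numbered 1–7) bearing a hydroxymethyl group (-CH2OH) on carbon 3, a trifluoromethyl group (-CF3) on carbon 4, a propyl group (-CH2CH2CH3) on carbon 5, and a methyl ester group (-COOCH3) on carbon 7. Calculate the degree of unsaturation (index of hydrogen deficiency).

1

Atom tally by fragment:
  CH3 → C:1 H:3
  CH2 → C:1 H:2
  CH(CH2OH) → C:2 H:4 O:1
  CH(CF3) → C:2 H:1 F:3
  CH(CH2CH2CH3) → C:4 H:8
  CH2 → C:1 H:2
  CH2COOCH3 → C:3 H:5 O:2
Element totals:
  C: 14
  H: 25
  F: 3
  O: 3
Molecular formula: C14H25F3O3.
DoU = (2C + 2 + N − H − X) / 2 = (2·14 + 2 + 0 − 25 − 3) / 2 = 1.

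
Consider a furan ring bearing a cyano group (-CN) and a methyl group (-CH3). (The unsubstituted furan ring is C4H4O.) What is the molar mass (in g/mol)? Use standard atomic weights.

107.11 g/mol

Atom tally by fragment:
  furan ring core → C:4 H:4 O:1
  (− 2 ring H displaced by substituents)
  + CN → C:1 N:1
  + CH3 → C:1 H:3
Element totals:
  C: 6
  H: 5
  N: 1
  O: 1
Molecular formula: C6H5NO.
  M = 6(12.011) + 5(1.008) + 14.007 + 15.999
    = 72.066 + 5.040 + 14.007 + 15.999 = 107.112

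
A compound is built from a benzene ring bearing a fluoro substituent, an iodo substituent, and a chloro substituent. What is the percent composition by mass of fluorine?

Atom tally by fragment:
  benzene ring core → C:6 H:6
  (− 3 ring H displaced by substituents)
  + F → F:1
  + I → I:1
  + Cl → Cl:1
Element totals:
  C: 6
  H: 3
  Cl: 1
  F: 1
  I: 1
Molecular formula: C6H3ClFI.
Molar mass = 256.442 g/mol.
Mass from F: 1 × 18.998 = 18.998 g/mol.
%F = 18.998 / 256.442 × 100 = 7.41%.

7.41%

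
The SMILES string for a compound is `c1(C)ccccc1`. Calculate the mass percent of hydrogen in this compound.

Atom tally by fragment:
  benzene ring core → C:6 H:6
  (− 1 ring H displaced by substituents)
  + CH3 → C:1 H:3
Element totals:
  C: 7
  H: 8
Molecular formula: C7H8.
Molar mass = 92.141 g/mol.
Mass from H: 8 × 1.008 = 8.064 g/mol.
%H = 8.064 / 92.141 × 100 = 8.75%.

8.75%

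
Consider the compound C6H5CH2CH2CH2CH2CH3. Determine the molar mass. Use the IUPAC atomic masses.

Atom tally by fragment:
  C6H5CH2 → C:7 H:7
  CH2 → C:1 H:2
  CH2 → C:1 H:2
  CH2 → C:1 H:2
  CH3 → C:1 H:3
Element totals:
  C: 11
  H: 16
Molecular formula: C11H16.
  M = 11(12.011) + 16(1.008)
    = 132.121 + 16.128 = 148.249

148.25 g/mol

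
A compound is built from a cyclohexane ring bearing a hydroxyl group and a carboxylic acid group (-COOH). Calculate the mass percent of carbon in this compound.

58.32%

Atom tally by fragment:
  cyclohexane ring core → C:6 H:12
  (− 2 ring H displaced by substituents)
  + OH → O:1 H:1
  + COOH → C:1 H:1 O:2
Element totals:
  C: 7
  H: 12
  O: 3
Molecular formula: C7H12O3.
Molar mass = 144.170 g/mol.
Mass from C: 7 × 12.011 = 84.077 g/mol.
%C = 84.077 / 144.170 × 100 = 58.32%.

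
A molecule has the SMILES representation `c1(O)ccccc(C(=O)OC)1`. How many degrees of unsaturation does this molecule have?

Atom tally by fragment:
  benzene ring core → C:6 H:6
  (− 2 ring H displaced by substituents)
  + OH → O:1 H:1
  + COOCH3 → C:2 H:3 O:2
Element totals:
  C: 8
  H: 8
  O: 3
Molecular formula: C8H8O3.
DoU = (2C + 2 + N − H − X) / 2 = (2·8 + 2 + 0 − 8 − 0) / 2 = 5.

5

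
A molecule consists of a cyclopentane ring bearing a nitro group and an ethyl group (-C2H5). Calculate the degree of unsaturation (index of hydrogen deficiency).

Atom tally by fragment:
  cyclopentane ring core → C:5 H:10
  (− 2 ring H displaced by substituents)
  + NO2 → N:1 O:2
  + C2H5 → C:2 H:5
Element totals:
  C: 7
  H: 13
  N: 1
  O: 2
Molecular formula: C7H13NO2.
DoU = (2C + 2 + N − H − X) / 2 = (2·7 + 2 + 1 − 13 − 0) / 2 = 2.

2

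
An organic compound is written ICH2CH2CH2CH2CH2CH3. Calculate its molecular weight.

Element totals:
  C: 6
  H: 13
  I: 1
Molecular formula: C6H13I.
  M = 6(12.011) + 13(1.008) + 126.904
    = 72.066 + 13.104 + 126.904 = 212.074

212.07 g/mol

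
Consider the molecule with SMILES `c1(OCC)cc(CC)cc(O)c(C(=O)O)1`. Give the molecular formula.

Atom tally by fragment:
  benzene ring core → C:6 H:6
  (− 4 ring H displaced by substituents)
  + OC2H5 → C:2 H:5 O:1
  + C2H5 → C:2 H:5
  + OH → O:1 H:1
  + COOH → C:1 H:1 O:2
Element totals:
  C: 11
  H: 14
  O: 4

C11H14O4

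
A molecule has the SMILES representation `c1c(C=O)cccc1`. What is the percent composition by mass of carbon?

Atom tally by fragment:
  benzene ring core → C:6 H:6
  (− 1 ring H displaced by substituents)
  + CHO → C:1 H:1 O:1
Element totals:
  C: 7
  H: 6
  O: 1
Molecular formula: C7H6O.
Molar mass = 106.124 g/mol.
Mass from C: 7 × 12.011 = 84.077 g/mol.
%C = 84.077 / 106.124 × 100 = 79.23%.

79.23%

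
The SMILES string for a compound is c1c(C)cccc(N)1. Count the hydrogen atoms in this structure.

9

Atom tally by fragment:
  benzene ring core → C:6 H:6
  (− 2 ring H displaced by substituents)
  + CH3 → C:1 H:3
  + NH2 → N:1 H:2
Element totals:
  C: 7
  H: 9
  N: 1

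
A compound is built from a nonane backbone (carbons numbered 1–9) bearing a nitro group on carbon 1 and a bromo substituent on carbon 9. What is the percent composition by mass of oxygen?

Atom tally by fragment:
  O2NCH2 → C:1 H:2 N:1 O:2
  CH2 → C:1 H:2
  CH2 → C:1 H:2
  CH2 → C:1 H:2
  CH2 → C:1 H:2
  CH2 → C:1 H:2
  CH2 → C:1 H:2
  CH2 → C:1 H:2
  CH2Br → C:1 H:2 Br:1
Element totals:
  C: 9
  H: 18
  Br: 1
  N: 1
  O: 2
Molecular formula: C9H18BrNO2.
Molar mass = 252.152 g/mol.
Mass from O: 2 × 15.999 = 31.998 g/mol.
%O = 31.998 / 252.152 × 100 = 12.69%.

12.69%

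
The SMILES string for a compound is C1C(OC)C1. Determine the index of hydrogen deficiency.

Atom tally by fragment:
  cyclopropane ring core → C:3 H:6
  (− 1 ring H displaced by substituents)
  + OCH3 → C:1 H:3 O:1
Element totals:
  C: 4
  H: 8
  O: 1
Molecular formula: C4H8O.
DoU = (2C + 2 + N − H − X) / 2 = (2·4 + 2 + 0 − 8 − 0) / 2 = 1.

1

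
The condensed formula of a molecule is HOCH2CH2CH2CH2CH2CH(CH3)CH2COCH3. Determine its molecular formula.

Atom tally by fragment:
  HOCH2 → C:1 H:3 O:1
  CH2 → C:1 H:2
  CH2 → C:1 H:2
  CH2 → C:1 H:2
  CH2 → C:1 H:2
  CH(CH3) → C:2 H:4
  CH2COCH3 → C:3 H:5 O:1
Element totals:
  C: 10
  H: 20
  O: 2

C10H20O2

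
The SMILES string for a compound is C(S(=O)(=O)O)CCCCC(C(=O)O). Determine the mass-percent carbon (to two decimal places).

Atom tally by fragment:
  HO3SCH2 → C:1 H:3 S:1 O:3
  CH2 → C:1 H:2
  CH2 → C:1 H:2
  CH2 → C:1 H:2
  CH2 → C:1 H:2
  CH2COOH → C:2 H:3 O:2
Element totals:
  C: 7
  H: 14
  O: 5
  S: 1
Molecular formula: C7H14O5S.
Molar mass = 210.244 g/mol.
Mass from C: 7 × 12.011 = 84.077 g/mol.
%C = 84.077 / 210.244 × 100 = 39.99%.

39.99%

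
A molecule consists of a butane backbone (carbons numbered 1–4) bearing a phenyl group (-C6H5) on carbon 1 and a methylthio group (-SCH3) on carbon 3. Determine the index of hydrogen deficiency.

Atom tally by fragment:
  C6H5CH2 → C:7 H:7
  CH2 → C:1 H:2
  CH(SCH3) → C:2 H:4 S:1
  CH3 → C:1 H:3
Element totals:
  C: 11
  H: 16
  S: 1
Molecular formula: C11H16S.
DoU = (2C + 2 + N − H − X) / 2 = (2·11 + 2 + 0 − 16 − 0) / 2 = 4.

4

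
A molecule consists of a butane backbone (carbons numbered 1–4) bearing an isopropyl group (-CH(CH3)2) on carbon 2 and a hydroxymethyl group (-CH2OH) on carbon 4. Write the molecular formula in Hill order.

C8H18O

Atom tally by fragment:
  CH3 → C:1 H:3
  CH(CH(CH3)2) → C:4 H:8
  CH2 → C:1 H:2
  CH2CH2OH → C:2 H:5 O:1
Element totals:
  C: 8
  H: 18
  O: 1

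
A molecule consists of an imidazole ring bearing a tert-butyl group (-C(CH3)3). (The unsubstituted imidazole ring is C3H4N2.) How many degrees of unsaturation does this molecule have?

Atom tally by fragment:
  imidazole ring core → C:3 H:4 N:2
  (− 1 ring H displaced by substituents)
  + C(CH3)3 → C:4 H:9
Element totals:
  C: 7
  H: 12
  N: 2
Molecular formula: C7H12N2.
DoU = (2C + 2 + N − H − X) / 2 = (2·7 + 2 + 2 − 12 − 0) / 2 = 3.

3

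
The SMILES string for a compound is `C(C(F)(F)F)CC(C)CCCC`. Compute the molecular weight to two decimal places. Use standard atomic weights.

182.23 g/mol

Atom tally by fragment:
  F3CCH2 → C:2 H:2 F:3
  CH2 → C:1 H:2
  CH(CH3) → C:2 H:4
  CH2 → C:1 H:2
  CH2 → C:1 H:2
  CH2 → C:1 H:2
  CH3 → C:1 H:3
Element totals:
  C: 9
  H: 17
  F: 3
Molecular formula: C9H17F3.
  M = 9(12.011) + 17(1.008) + 3(18.998)
    = 108.099 + 17.136 + 56.994 = 182.229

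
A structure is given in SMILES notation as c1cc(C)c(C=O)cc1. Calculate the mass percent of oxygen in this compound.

13.32%

Atom tally by fragment:
  benzene ring core → C:6 H:6
  (− 2 ring H displaced by substituents)
  + CH3 → C:1 H:3
  + CHO → C:1 H:1 O:1
Element totals:
  C: 8
  H: 8
  O: 1
Molecular formula: C8H8O.
Molar mass = 120.151 g/mol.
Mass from O: 1 × 15.999 = 15.999 g/mol.
%O = 15.999 / 120.151 × 100 = 13.32%.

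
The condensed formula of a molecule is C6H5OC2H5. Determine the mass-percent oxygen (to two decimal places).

13.10%

Atom tally by fragment:
  benzene ring core → C:6 H:6
  (− 1 ring H displaced by substituents)
  + OC2H5 → C:2 H:5 O:1
Element totals:
  C: 8
  H: 10
  O: 1
Molecular formula: C8H10O.
Molar mass = 122.167 g/mol.
Mass from O: 1 × 15.999 = 15.999 g/mol.
%O = 15.999 / 122.167 × 100 = 13.10%.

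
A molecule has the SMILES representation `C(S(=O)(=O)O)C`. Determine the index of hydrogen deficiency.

Atom tally by fragment:
  HO3SCH2 → C:1 H:3 S:1 O:3
  CH3 → C:1 H:3
Element totals:
  C: 2
  H: 6
  O: 3
  S: 1
Molecular formula: C2H6O3S.
DoU = (2C + 2 + N − H − X) / 2 = (2·2 + 2 + 0 − 6 − 0) / 2 = 0.

0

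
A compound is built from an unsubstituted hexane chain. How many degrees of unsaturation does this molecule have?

Atom tally by fragment:
  CH3 → C:1 H:3
  CH2 → C:1 H:2
  CH2 → C:1 H:2
  CH2 → C:1 H:2
  CH2 → C:1 H:2
  CH3 → C:1 H:3
Element totals:
  C: 6
  H: 14
Molecular formula: C6H14.
DoU = (2C + 2 + N − H − X) / 2 = (2·6 + 2 + 0 − 14 − 0) / 2 = 0.

0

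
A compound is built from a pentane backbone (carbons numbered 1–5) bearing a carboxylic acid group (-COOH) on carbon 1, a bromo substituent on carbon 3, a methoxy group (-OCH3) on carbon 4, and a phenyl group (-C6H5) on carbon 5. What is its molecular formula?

Atom tally by fragment:
  HOOCCH2 → C:2 H:3 O:2
  CH2 → C:1 H:2
  CH(Br) → C:1 H:1 Br:1
  CH(OCH3) → C:2 H:4 O:1
  CH2C6H5 → C:7 H:7
Element totals:
  C: 13
  H: 17
  Br: 1
  O: 3

C13H17BrO3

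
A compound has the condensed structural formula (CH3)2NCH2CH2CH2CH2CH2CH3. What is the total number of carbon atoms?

Atom tally by fragment:
  (CH3)2NCH2 → C:3 H:8 N:1
  CH2 → C:1 H:2
  CH2 → C:1 H:2
  CH2 → C:1 H:2
  CH2 → C:1 H:2
  CH3 → C:1 H:3
Element totals:
  C: 8
  H: 19
  N: 1

8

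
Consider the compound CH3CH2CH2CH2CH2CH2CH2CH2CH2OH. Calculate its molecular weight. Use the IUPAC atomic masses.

144.26 g/mol

Atom tally by fragment:
  CH3 → C:1 H:3
  CH2 → C:1 H:2
  CH2 → C:1 H:2
  CH2 → C:1 H:2
  CH2 → C:1 H:2
  CH2 → C:1 H:2
  CH2 → C:1 H:2
  CH2CH2OH → C:2 H:5 O:1
Element totals:
  C: 9
  H: 20
  O: 1
Molecular formula: C9H20O.
  M = 9(12.011) + 20(1.008) + 15.999
    = 108.099 + 20.160 + 15.999 = 144.258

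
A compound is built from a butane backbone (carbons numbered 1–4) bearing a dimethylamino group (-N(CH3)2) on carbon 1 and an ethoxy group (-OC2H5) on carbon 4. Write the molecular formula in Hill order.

Atom tally by fragment:
  (CH3)2NCH2 → C:3 H:8 N:1
  CH2 → C:1 H:2
  CH2 → C:1 H:2
  CH2OC2H5 → C:3 H:7 O:1
Element totals:
  C: 8
  H: 19
  N: 1
  O: 1

C8H19NO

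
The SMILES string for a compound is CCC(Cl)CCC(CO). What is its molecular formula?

C7H15ClO

Atom tally by fragment:
  CH3 → C:1 H:3
  CH2 → C:1 H:2
  CH(Cl) → C:1 H:1 Cl:1
  CH2 → C:1 H:2
  CH2 → C:1 H:2
  CH2CH2OH → C:2 H:5 O:1
Element totals:
  C: 7
  H: 15
  Cl: 1
  O: 1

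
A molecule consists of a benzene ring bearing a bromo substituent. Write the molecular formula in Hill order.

Atom tally by fragment:
  benzene ring core → C:6 H:6
  (− 1 ring H displaced by substituents)
  + Br → Br:1
Element totals:
  C: 6
  H: 5
  Br: 1

C6H5Br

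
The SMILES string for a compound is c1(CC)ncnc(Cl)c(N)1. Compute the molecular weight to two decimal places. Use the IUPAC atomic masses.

Atom tally by fragment:
  pyrimidine ring core → C:4 H:4 N:2
  (− 3 ring H displaced by substituents)
  + C2H5 → C:2 H:5
  + Cl → Cl:1
  + NH2 → N:1 H:2
Element totals:
  C: 6
  H: 8
  Cl: 1
  N: 3
Molecular formula: C6H8ClN3.
  M = 6(12.011) + 8(1.008) + 35.45 + 3(14.007)
    = 72.066 + 8.064 + 35.450 + 42.021 = 157.601

157.60 g/mol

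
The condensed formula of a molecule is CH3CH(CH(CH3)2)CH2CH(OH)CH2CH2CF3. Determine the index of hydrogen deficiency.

0

Atom tally by fragment:
  CH3 → C:1 H:3
  CH(CH(CH3)2) → C:4 H:8
  CH2 → C:1 H:2
  CH(OH) → C:1 H:2 O:1
  CH2 → C:1 H:2
  CH2CF3 → C:2 H:2 F:3
Element totals:
  C: 10
  H: 19
  F: 3
  O: 1
Molecular formula: C10H19F3O.
DoU = (2C + 2 + N − H − X) / 2 = (2·10 + 2 + 0 − 19 − 3) / 2 = 0.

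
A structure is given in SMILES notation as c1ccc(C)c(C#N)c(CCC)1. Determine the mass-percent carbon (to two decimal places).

Atom tally by fragment:
  benzene ring core → C:6 H:6
  (− 3 ring H displaced by substituents)
  + CH3 → C:1 H:3
  + CN → C:1 N:1
  + CH2CH2CH3 → C:3 H:7
Element totals:
  C: 11
  H: 13
  N: 1
Molecular formula: C11H13N.
Molar mass = 159.232 g/mol.
Mass from C: 11 × 12.011 = 132.121 g/mol.
%C = 132.121 / 159.232 × 100 = 82.97%.

82.97%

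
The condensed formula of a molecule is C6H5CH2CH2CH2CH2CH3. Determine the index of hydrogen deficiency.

4

Element totals:
  C: 11
  H: 16
Molecular formula: C11H16.
DoU = (2C + 2 + N − H − X) / 2 = (2·11 + 2 + 0 − 16 − 0) / 2 = 4.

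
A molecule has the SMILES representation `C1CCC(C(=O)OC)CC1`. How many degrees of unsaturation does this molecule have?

Atom tally by fragment:
  cyclohexane ring core → C:6 H:12
  (− 1 ring H displaced by substituents)
  + COOCH3 → C:2 H:3 O:2
Element totals:
  C: 8
  H: 14
  O: 2
Molecular formula: C8H14O2.
DoU = (2C + 2 + N − H − X) / 2 = (2·8 + 2 + 0 − 14 − 0) / 2 = 2.

2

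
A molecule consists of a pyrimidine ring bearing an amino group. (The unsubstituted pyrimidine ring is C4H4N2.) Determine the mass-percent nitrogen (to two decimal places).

Atom tally by fragment:
  pyrimidine ring core → C:4 H:4 N:2
  (− 1 ring H displaced by substituents)
  + NH2 → N:1 H:2
Element totals:
  C: 4
  H: 5
  N: 3
Molecular formula: C4H5N3.
Molar mass = 95.105 g/mol.
Mass from N: 3 × 14.007 = 42.021 g/mol.
%N = 42.021 / 95.105 × 100 = 44.18%.

44.18%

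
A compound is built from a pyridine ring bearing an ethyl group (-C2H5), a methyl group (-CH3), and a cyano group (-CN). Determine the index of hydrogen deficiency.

Atom tally by fragment:
  pyridine ring core → C:5 H:5 N:1
  (− 3 ring H displaced by substituents)
  + C2H5 → C:2 H:5
  + CH3 → C:1 H:3
  + CN → C:1 N:1
Element totals:
  C: 9
  H: 10
  N: 2
Molecular formula: C9H10N2.
DoU = (2C + 2 + N − H − X) / 2 = (2·9 + 2 + 2 − 10 − 0) / 2 = 6.

6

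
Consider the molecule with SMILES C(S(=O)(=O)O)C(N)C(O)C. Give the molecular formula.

C4H11NO4S

Atom tally by fragment:
  HO3SCH2 → C:1 H:3 S:1 O:3
  CH(NH2) → C:1 H:3 N:1
  CH(OH) → C:1 H:2 O:1
  CH3 → C:1 H:3
Element totals:
  C: 4
  H: 11
  N: 1
  O: 4
  S: 1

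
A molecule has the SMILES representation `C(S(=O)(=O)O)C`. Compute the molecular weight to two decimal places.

110.13 g/mol

Atom tally by fragment:
  HO3SCH2 → C:1 H:3 S:1 O:3
  CH3 → C:1 H:3
Element totals:
  C: 2
  H: 6
  O: 3
  S: 1
Molecular formula: C2H6O3S.
  M = 2(12.011) + 6(1.008) + 3(15.999) + 32.06
    = 24.022 + 6.048 + 47.997 + 32.060 = 110.127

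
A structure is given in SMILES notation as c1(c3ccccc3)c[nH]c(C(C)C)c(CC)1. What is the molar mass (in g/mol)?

213.32 g/mol

Atom tally by fragment:
  pyrrole ring core → C:4 H:5 N:1
  (− 3 ring H displaced by substituents)
  + C6H5 → C:6 H:5
  + CH(CH3)2 → C:3 H:7
  + C2H5 → C:2 H:5
Element totals:
  C: 15
  H: 19
  N: 1
Molecular formula: C15H19N.
  M = 15(12.011) + 19(1.008) + 14.007
    = 180.165 + 19.152 + 14.007 = 213.324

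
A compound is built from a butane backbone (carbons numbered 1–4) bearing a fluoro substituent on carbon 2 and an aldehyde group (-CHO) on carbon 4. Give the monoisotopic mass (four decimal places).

Atom tally by fragment:
  CH3 → C:1 H:3
  CH(F) → C:1 H:1 F:1
  CH2 → C:1 H:2
  CH2CHO → C:2 H:3 O:1
Element totals:
  C: 5
  H: 9
  F: 1
  O: 1
Molecular formula: C5H9FO.
  M = 5(12.0) + 9(1.007825) + 18.998403 + 15.994915
    = 60.000000 + 9.070425 + 18.998403 + 15.994915 = 104.063743

104.0637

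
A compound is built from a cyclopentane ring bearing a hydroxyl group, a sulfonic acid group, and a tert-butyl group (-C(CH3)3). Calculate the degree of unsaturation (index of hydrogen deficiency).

1

Atom tally by fragment:
  cyclopentane ring core → C:5 H:10
  (− 3 ring H displaced by substituents)
  + OH → O:1 H:1
  + SO3H → S:1 O:3 H:1
  + C(CH3)3 → C:4 H:9
Element totals:
  C: 9
  H: 18
  O: 4
  S: 1
Molecular formula: C9H18O4S.
DoU = (2C + 2 + N − H − X) / 2 = (2·9 + 2 + 0 − 18 − 0) / 2 = 1.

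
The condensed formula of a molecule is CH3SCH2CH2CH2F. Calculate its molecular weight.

Atom tally by fragment:
  CH3SCH2 → C:2 H:5 S:1
  CH2 → C:1 H:2
  CH2F → C:1 H:2 F:1
Element totals:
  C: 4
  H: 9
  F: 1
  S: 1
Molecular formula: C4H9FS.
  M = 4(12.011) + 9(1.008) + 18.998 + 32.06
    = 48.044 + 9.072 + 18.998 + 32.060 = 108.174

108.17 g/mol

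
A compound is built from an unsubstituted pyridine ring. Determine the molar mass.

79.10 g/mol

Atom tally by fragment:
  pyridine ring core → C:5 H:5 N:1
Element totals:
  C: 5
  H: 5
  N: 1
Molecular formula: C5H5N.
  M = 5(12.011) + 5(1.008) + 14.007
    = 60.055 + 5.040 + 14.007 = 79.102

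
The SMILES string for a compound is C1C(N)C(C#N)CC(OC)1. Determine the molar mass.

140.19 g/mol

Atom tally by fragment:
  cyclopentane ring core → C:5 H:10
  (− 3 ring H displaced by substituents)
  + NH2 → N:1 H:2
  + CN → C:1 N:1
  + OCH3 → C:1 H:3 O:1
Element totals:
  C: 7
  H: 12
  N: 2
  O: 1
Molecular formula: C7H12N2O.
  M = 7(12.011) + 12(1.008) + 2(14.007) + 15.999
    = 84.077 + 12.096 + 28.014 + 15.999 = 140.186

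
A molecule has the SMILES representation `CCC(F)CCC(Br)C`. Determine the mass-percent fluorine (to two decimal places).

9.64%

Atom tally by fragment:
  CH3 → C:1 H:3
  CH2 → C:1 H:2
  CH(F) → C:1 H:1 F:1
  CH2 → C:1 H:2
  CH2 → C:1 H:2
  CH(Br) → C:1 H:1 Br:1
  CH3 → C:1 H:3
Element totals:
  C: 7
  H: 14
  Br: 1
  F: 1
Molecular formula: C7H14BrF.
Molar mass = 197.091 g/mol.
Mass from F: 1 × 18.998 = 18.998 g/mol.
%F = 18.998 / 197.091 × 100 = 9.64%.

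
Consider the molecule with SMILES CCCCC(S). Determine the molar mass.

104.21 g/mol

Atom tally by fragment:
  CH3 → C:1 H:3
  CH2 → C:1 H:2
  CH2 → C:1 H:2
  CH2 → C:1 H:2
  CH2SH → C:1 H:3 S:1
Element totals:
  C: 5
  H: 12
  S: 1
Molecular formula: C5H12S.
  M = 5(12.011) + 12(1.008) + 32.06
    = 60.055 + 12.096 + 32.060 = 104.211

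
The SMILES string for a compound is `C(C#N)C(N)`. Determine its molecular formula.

C3H6N2

Atom tally by fragment:
  NCCH2 → C:2 H:2 N:1
  CH2NH2 → C:1 H:4 N:1
Element totals:
  C: 3
  H: 6
  N: 2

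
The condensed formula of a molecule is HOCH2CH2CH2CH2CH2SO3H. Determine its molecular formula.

Atom tally by fragment:
  HOCH2 → C:1 H:3 O:1
  CH2 → C:1 H:2
  CH2 → C:1 H:2
  CH2 → C:1 H:2
  CH2SO3H → C:1 H:3 S:1 O:3
Element totals:
  C: 5
  H: 12
  O: 4
  S: 1

C5H12O4S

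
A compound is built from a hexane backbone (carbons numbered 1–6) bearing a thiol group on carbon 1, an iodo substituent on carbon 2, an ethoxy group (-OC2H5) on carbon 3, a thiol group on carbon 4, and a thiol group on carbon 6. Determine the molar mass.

352.31 g/mol

Atom tally by fragment:
  HSCH2 → C:1 H:3 S:1
  CH(I) → C:1 H:1 I:1
  CH(OC2H5) → C:3 H:6 O:1
  CH(SH) → C:1 H:2 S:1
  CH2 → C:1 H:2
  CH2SH → C:1 H:3 S:1
Element totals:
  C: 8
  H: 17
  I: 1
  O: 1
  S: 3
Molecular formula: C8H17IOS3.
  M = 8(12.011) + 17(1.008) + 126.904 + 15.999 + 3(32.06)
    = 96.088 + 17.136 + 126.904 + 15.999 + 96.180 = 352.307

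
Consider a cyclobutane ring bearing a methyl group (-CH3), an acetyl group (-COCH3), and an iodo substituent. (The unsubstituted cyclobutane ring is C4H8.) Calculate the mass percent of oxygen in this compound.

6.72%

Atom tally by fragment:
  cyclobutane ring core → C:4 H:8
  (− 3 ring H displaced by substituents)
  + CH3 → C:1 H:3
  + COCH3 → C:2 H:3 O:1
  + I → I:1
Element totals:
  C: 7
  H: 11
  I: 1
  O: 1
Molecular formula: C7H11IO.
Molar mass = 238.068 g/mol.
Mass from O: 1 × 15.999 = 15.999 g/mol.
%O = 15.999 / 238.068 × 100 = 6.72%.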